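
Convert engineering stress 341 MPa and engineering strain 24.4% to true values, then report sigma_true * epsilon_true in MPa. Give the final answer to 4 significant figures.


sigma_true = sigma_eng * (1 + epsilon_eng)
sigma_true = 341 * (1 + 0.244) = 424.204 MPa
epsilon_true = ln(1 + epsilon_eng)
epsilon_true = ln(1 + 0.244) = 0.218332
sigma_true * epsilon_true = 424.204 * 0.218332 = 92.62 MPa


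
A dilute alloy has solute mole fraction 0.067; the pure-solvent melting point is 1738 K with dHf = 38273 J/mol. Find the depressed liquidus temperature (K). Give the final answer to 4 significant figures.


dT = R*Tm^2*x / dHf
dT = 8.314 * 1738^2 * 0.067 / 38273
dT = 43.9635 K
T_new = 1738 - 43.9635 = 1694 K


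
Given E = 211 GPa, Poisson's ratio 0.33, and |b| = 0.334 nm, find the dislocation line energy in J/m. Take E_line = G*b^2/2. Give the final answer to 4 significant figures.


Step 1: G = E / (2*(1+nu))
G = 211 / (2*(1+0.33)) = 79.3233 GPa = 7.93233e+10 Pa
Step 2: E_line = G*b^2/2
b = 0.334 nm = 3.34e-10 m
E_line = 0.5 * 7.93233e+10 * (3.34e-10)^2 = 4.424e-09 J/m


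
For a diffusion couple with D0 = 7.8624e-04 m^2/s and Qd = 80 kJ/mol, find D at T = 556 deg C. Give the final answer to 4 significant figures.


D = D0 * exp(-Qd / (R*T))
T = 829.15 K
D = 7.8624e-04 * exp(-80e3 / (8.314 * 829.15))
D = 7.17e-09 m^2/s


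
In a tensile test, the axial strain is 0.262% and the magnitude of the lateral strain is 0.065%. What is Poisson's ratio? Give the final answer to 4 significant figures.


nu = -epsilon_lat / epsilon_axial
Lateral strain is contraction (negative), so using magnitudes:
nu = 0.065 / 0.262
nu = 0.2481


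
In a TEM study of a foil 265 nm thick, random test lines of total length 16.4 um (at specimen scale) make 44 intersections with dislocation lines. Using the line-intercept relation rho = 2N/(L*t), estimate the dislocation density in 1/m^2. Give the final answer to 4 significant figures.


rho = 2N / (L * t)
L = 16.4 um = 1.64e-05 m, t = 265 nm = 2.65e-07 m
rho = 2 * 44 / (1.64e-05 * 2.65e-07)
rho = 2.025e+13 1/m^2


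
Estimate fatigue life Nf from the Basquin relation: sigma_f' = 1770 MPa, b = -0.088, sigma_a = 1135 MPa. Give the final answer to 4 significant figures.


sigma_a = sigma_f' * (2*Nf)^b
2*Nf = (sigma_a / sigma_f')^(1/b)
2*Nf = (1135 / 1770)^(1/-0.088)
2*Nf = 155.928
Nf = 77.96 cycles


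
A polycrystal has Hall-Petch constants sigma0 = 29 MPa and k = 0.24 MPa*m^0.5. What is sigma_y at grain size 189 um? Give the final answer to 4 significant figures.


sigma_y = sigma0 + k / sqrt(d)
d = 189 um = 1.89e-04 m
sigma_y = 29 + 0.24 / sqrt(1.89e-04)
sigma_y = 46.46 MPa


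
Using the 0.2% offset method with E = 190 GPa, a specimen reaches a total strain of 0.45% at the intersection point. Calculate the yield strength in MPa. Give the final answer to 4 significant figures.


Offset strain = 0.002
Elastic strain at yield = total_strain - offset = 4.5e-03 - 0.002 = 2.5e-03
sigma_y = E * elastic_strain = 190000 * 2.5e-03
sigma_y = 475 MPa


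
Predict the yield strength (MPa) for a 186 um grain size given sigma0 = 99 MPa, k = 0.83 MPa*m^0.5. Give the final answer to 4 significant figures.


sigma_y = sigma0 + k / sqrt(d)
d = 186 um = 1.86e-04 m
sigma_y = 99 + 0.83 / sqrt(1.86e-04)
sigma_y = 159.9 MPa


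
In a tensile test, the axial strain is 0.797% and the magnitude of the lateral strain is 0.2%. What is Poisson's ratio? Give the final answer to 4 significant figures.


nu = -epsilon_lat / epsilon_axial
Lateral strain is contraction (negative), so using magnitudes:
nu = 0.2 / 0.797
nu = 0.2509


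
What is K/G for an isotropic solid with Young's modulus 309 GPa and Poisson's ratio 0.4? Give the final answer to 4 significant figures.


G = E / (2*(1+nu))
G = 309 / (2*(1+0.4)) = 110.357 GPa
K = E / (3*(1-2*nu))
K = 309 / (3*(1-2*0.4)) = 515 GPa
K/G = 515 / 110.357 = 4.667


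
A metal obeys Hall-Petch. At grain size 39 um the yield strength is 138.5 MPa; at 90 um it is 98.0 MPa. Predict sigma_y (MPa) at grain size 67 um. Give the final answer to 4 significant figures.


sigma_y = sigma0 + k / sqrt(d)
1/sqrt(d1) = 1/sqrt(3.9e-05) = 160.128;  1/sqrt(d2) = 105.409
k = (sigma1 - sigma2) / (1/sqrt(d1) - 1/sqrt(d2)) = (138.5 - 98.0) / (160.128 - 105.409) = 0.740146 MPa*m^0.5
sigma0 = sigma1 - k/sqrt(d1) = 138.5 - 0.740146*160.128 = 19.9817 MPa
sigma_y(d3) = 19.9817 + 0.740146 / sqrt(6.7e-05) = 110.4 MPa


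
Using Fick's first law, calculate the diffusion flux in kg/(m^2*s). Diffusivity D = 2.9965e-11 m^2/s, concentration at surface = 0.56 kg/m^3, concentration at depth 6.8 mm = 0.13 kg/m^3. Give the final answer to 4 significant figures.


J = -D * (dC/dx) = D * (C1 - C2) / dx
J = 2.9965e-11 * (0.56 - 0.13) / 6.8e-03
J = 1.895e-09 kg/(m^2*s)


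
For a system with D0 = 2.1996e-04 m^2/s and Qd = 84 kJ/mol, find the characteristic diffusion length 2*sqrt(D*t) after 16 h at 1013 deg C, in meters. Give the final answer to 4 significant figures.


Step 1: D = D0 * exp(-Qd/(R*T))
T = 1286.15 K
D = 2.1996e-04 * exp(-84e3 / (8.314 * 1286.15)) = 8.52537e-08 m^2/s
Step 2: L = 2*sqrt(D*t)
t = 16 h = 57600 s
L = 2*sqrt(8.52537e-08 * 57600) = 0.1402 m


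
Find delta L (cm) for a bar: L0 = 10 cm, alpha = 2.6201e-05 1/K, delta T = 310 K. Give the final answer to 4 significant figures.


dL = L0 * alpha * dT
dL = 10 * 2.6201e-05 * 310
dL = 0.08122 cm


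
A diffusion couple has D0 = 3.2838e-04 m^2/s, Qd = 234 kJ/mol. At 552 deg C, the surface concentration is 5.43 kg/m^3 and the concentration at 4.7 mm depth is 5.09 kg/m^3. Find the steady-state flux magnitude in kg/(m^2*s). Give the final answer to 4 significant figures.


Step 1: D = D0 * exp(-Qd/(R*T))
T = 552 + 273.15 = 825.15 K
D = 3.2838e-04 * exp(-234e3 / (8.314 * 825.15)) = 5.04535e-19 m^2/s
Step 2: J = D * (C1 - C2) / dx
J = 5.04535e-19 * (5.43 - 5.09) / 4.7e-03
J = 3.65e-17 kg/(m^2*s)


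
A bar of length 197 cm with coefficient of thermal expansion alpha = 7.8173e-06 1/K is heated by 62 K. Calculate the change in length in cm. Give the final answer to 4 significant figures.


dL = L0 * alpha * dT
dL = 197 * 7.8173e-06 * 62
dL = 0.09548 cm


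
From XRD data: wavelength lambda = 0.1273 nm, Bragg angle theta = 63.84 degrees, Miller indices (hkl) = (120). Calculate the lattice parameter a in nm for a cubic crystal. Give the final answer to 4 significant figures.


d = lambda / (2*sin(theta))
d = 0.1273 / (2*sin(63.84 deg))
d = 0.070914 nm
a = d * sqrt(h^2+k^2+l^2) = 0.070914 * sqrt(5)
a = 0.1586 nm


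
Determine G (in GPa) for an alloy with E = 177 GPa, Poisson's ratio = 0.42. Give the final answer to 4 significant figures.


G = E / (2*(1+nu))
G = 177 / (2*(1+0.42))
G = 62.32 GPa


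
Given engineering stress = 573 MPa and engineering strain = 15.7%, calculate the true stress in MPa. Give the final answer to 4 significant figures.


sigma_true = sigma_eng * (1 + epsilon_eng)
sigma_true = 573 * (1 + 0.157)
sigma_true = 663 MPa


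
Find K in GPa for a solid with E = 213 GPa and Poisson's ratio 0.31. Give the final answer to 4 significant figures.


K = E / (3*(1-2*nu))
K = 213 / (3*(1-2*0.31))
K = 186.8 GPa


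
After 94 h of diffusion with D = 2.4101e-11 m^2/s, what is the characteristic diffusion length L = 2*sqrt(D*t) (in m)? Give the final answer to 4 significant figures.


t = 94 hr = 338400 s
Diffusion length = 2*sqrt(D*t)
= 2*sqrt(2.4101e-11 * 338400)
= 5.712e-03 m


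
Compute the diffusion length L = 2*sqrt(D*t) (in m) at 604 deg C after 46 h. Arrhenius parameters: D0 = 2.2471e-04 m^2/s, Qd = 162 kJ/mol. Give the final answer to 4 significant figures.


Step 1: D = D0 * exp(-Qd/(R*T))
T = 877.15 K
D = 2.2471e-04 * exp(-162e3 / (8.314 * 877.15)) = 5.0595e-14 m^2/s
Step 2: L = 2*sqrt(D*t)
t = 46 h = 165600 s
L = 2*sqrt(5.0595e-14 * 165600) = 1.831e-04 m


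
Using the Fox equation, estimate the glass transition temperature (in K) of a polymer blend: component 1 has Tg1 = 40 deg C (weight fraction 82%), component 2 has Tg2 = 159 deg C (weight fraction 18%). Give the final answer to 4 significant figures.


1/Tg = w1/Tg1 + w2/Tg2 (in Kelvin)
Tg1 = 313.15 K, Tg2 = 432.15 K
1/Tg = 0.82/313.15 + 0.18/432.15
Tg = 329.5 K


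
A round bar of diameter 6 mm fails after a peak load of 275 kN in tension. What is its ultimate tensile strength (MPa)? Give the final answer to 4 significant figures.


A0 = pi*(d/2)^2 = pi*(6/2)^2 = 28.2743 mm^2
UTS = F_max / A0 = 275*1000 / 28.2743
UTS = 9726 MPa


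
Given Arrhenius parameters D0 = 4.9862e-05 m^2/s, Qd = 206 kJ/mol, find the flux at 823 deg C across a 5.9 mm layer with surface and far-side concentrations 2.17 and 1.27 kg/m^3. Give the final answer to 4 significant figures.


Step 1: D = D0 * exp(-Qd/(R*T))
T = 823 + 273.15 = 1096.15 K
D = 4.9862e-05 * exp(-206e3 / (8.314 * 1096.15)) = 7.60211e-15 m^2/s
Step 2: J = D * (C1 - C2) / dx
J = 7.60211e-15 * (2.17 - 1.27) / 5.9e-03
J = 1.16e-12 kg/(m^2*s)


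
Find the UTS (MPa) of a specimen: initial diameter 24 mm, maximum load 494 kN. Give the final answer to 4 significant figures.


A0 = pi*(d/2)^2 = pi*(24/2)^2 = 452.389 mm^2
UTS = F_max / A0 = 494*1000 / 452.389
UTS = 1092 MPa


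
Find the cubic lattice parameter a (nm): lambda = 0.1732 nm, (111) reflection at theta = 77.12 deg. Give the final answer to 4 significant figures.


d = lambda / (2*sin(theta))
d = 0.1732 / (2*sin(77.12 deg))
d = 0.0888352 nm
a = d * sqrt(h^2+k^2+l^2) = 0.0888352 * sqrt(3)
a = 0.1539 nm


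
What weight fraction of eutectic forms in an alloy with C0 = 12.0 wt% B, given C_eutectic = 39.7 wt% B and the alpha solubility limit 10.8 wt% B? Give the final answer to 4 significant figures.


f_primary = (C_e - C0) / (C_e - C_alpha_max)
f_primary = (39.7 - 12.0) / (39.7 - 10.8)
f_primary = 0.958478
f_eutectic = 1 - 0.958478 = 0.04152


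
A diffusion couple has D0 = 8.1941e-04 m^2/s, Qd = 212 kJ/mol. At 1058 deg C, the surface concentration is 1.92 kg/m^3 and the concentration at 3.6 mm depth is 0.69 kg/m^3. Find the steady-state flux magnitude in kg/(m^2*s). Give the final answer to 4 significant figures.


Step 1: D = D0 * exp(-Qd/(R*T))
T = 1058 + 273.15 = 1331.15 K
D = 8.1941e-04 * exp(-212e3 / (8.314 * 1331.15)) = 3.9289e-12 m^2/s
Step 2: J = D * (C1 - C2) / dx
J = 3.9289e-12 * (1.92 - 0.69) / 3.6e-03
J = 1.342e-09 kg/(m^2*s)


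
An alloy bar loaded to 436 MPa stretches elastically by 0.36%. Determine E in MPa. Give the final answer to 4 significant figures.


E = sigma / epsilon
epsilon = 0.36% = 3.6e-03
E = 436 / 3.6e-03
E = 121100 MPa


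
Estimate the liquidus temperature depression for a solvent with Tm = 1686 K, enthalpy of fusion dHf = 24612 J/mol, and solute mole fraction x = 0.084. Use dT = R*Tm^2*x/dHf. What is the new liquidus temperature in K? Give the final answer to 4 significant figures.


dT = R*Tm^2*x / dHf
dT = 8.314 * 1686^2 * 0.084 / 24612
dT = 80.6599 K
T_new = 1686 - 80.6599 = 1605 K


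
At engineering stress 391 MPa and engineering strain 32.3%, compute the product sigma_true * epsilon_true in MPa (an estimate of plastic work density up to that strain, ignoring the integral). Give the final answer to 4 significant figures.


sigma_true = sigma_eng * (1 + epsilon_eng)
sigma_true = 391 * (1 + 0.323) = 517.293 MPa
epsilon_true = ln(1 + epsilon_eng)
epsilon_true = ln(1 + 0.323) = 0.279902
sigma_true * epsilon_true = 517.293 * 0.279902 = 144.8 MPa


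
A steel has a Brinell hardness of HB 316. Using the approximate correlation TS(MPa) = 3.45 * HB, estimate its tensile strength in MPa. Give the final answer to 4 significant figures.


TS (MPa) = 3.45 * HB
TS = 3.45 * 316
TS = 1090 MPa


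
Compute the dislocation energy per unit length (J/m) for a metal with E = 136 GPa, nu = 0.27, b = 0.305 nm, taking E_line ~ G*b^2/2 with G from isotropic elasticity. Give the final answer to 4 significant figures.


Step 1: G = E / (2*(1+nu))
G = 136 / (2*(1+0.27)) = 53.5433 GPa = 5.35433e+10 Pa
Step 2: E_line = G*b^2/2
b = 0.305 nm = 3.05e-10 m
E_line = 0.5 * 5.35433e+10 * (3.05e-10)^2 = 2.49e-09 J/m


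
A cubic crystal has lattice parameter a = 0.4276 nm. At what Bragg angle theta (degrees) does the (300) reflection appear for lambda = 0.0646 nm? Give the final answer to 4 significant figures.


d = a / sqrt(h^2+k^2+l^2)
d = 0.4276 / sqrt(9) = 0.142533 nm
lambda = 2*d*sin(theta)  =>  sin(theta) = lambda / (2*d)
sin(theta) = 0.0646 / (2 * 0.142533) = 0.226614
theta = 13.1 deg


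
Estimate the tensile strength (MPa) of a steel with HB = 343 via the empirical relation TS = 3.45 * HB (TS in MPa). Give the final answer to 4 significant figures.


TS (MPa) = 3.45 * HB
TS = 3.45 * 343
TS = 1183 MPa


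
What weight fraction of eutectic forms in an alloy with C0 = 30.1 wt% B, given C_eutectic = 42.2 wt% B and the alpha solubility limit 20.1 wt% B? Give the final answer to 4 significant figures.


f_primary = (C_e - C0) / (C_e - C_alpha_max)
f_primary = (42.2 - 30.1) / (42.2 - 20.1)
f_primary = 0.547511
f_eutectic = 1 - 0.547511 = 0.4525


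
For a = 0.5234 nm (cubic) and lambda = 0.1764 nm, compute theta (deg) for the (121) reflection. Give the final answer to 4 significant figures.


d = a / sqrt(h^2+k^2+l^2)
d = 0.5234 / sqrt(6) = 0.213677 nm
lambda = 2*d*sin(theta)  =>  sin(theta) = lambda / (2*d)
sin(theta) = 0.1764 / (2 * 0.213677) = 0.412772
theta = 24.38 deg


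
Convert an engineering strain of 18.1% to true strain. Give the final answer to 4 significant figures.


epsilon_true = ln(1 + epsilon_eng)
epsilon_true = ln(1 + 0.181)
epsilon_true = 0.1664


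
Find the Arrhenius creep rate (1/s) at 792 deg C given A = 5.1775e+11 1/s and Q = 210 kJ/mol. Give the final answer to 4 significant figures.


rate = A * exp(-Q / (R*T))
T = 792 + 273.15 = 1065.15 K
rate = 5.1775e+11 * exp(-210e3 / (8.314 * 1065.15))
rate = 26.03 1/s


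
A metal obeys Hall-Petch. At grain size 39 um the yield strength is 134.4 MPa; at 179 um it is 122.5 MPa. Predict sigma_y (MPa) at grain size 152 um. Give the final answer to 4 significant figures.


sigma_y = sigma0 + k / sqrt(d)
1/sqrt(d1) = 1/sqrt(3.9e-05) = 160.128;  1/sqrt(d2) = 74.7435
k = (sigma1 - sigma2) / (1/sqrt(d1) - 1/sqrt(d2)) = (134.4 - 122.5) / (160.128 - 74.7435) = 0.139369 MPa*m^0.5
sigma0 = sigma1 - k/sqrt(d1) = 134.4 - 0.139369*160.128 = 112.083 MPa
sigma_y(d3) = 112.083 + 0.139369 / sqrt(1.52e-04) = 123.4 MPa


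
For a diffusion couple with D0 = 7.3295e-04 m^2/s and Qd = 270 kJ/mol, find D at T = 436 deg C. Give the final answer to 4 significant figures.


D = D0 * exp(-Qd / (R*T))
T = 709.15 K
D = 7.3295e-04 * exp(-270e3 / (8.314 * 709.15))
D = 9.477e-24 m^2/s


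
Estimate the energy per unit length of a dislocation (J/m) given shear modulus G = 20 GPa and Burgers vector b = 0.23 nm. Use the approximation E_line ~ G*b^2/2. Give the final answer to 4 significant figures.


E = G*b^2/2
b = 0.23 nm = 2.3e-10 m
G = 20 GPa = 2e+10 Pa
E = 0.5 * 2e+10 * (2.3e-10)^2
E = 5.29e-10 J/m


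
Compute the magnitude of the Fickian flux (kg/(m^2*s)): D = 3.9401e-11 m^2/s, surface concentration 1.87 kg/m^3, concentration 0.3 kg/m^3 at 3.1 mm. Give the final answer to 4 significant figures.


J = -D * (dC/dx) = D * (C1 - C2) / dx
J = 3.9401e-11 * (1.87 - 0.3) / 3.1e-03
J = 1.995e-08 kg/(m^2*s)


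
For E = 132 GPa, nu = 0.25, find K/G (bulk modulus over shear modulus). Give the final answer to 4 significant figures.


G = E / (2*(1+nu))
G = 132 / (2*(1+0.25)) = 52.8 GPa
K = E / (3*(1-2*nu))
K = 132 / (3*(1-2*0.25)) = 88 GPa
K/G = 88 / 52.8 = 1.667


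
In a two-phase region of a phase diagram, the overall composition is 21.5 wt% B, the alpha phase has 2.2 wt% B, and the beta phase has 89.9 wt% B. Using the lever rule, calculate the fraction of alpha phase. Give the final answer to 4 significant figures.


f_alpha = (C_beta - C0) / (C_beta - C_alpha)
f_alpha = (89.9 - 21.5) / (89.9 - 2.2)
f_alpha = 0.7799


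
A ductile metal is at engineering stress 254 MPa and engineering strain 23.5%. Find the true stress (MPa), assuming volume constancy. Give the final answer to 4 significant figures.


sigma_true = sigma_eng * (1 + epsilon_eng)
sigma_true = 254 * (1 + 0.235)
sigma_true = 313.7 MPa


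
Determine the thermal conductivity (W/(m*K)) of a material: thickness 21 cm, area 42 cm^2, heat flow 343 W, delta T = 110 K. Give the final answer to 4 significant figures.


k = Q*L / (A*dT)
L = 0.21 m, A = 4.2e-03 m^2
k = 343 * 0.21 / (4.2e-03 * 110)
k = 155.9 W/(m*K)


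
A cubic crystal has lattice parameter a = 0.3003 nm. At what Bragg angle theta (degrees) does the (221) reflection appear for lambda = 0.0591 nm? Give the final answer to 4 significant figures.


d = a / sqrt(h^2+k^2+l^2)
d = 0.3003 / sqrt(9) = 0.1001 nm
lambda = 2*d*sin(theta)  =>  sin(theta) = lambda / (2*d)
sin(theta) = 0.0591 / (2 * 0.1001) = 0.295205
theta = 17.17 deg


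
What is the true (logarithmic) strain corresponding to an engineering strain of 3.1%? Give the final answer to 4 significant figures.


epsilon_true = ln(1 + epsilon_eng)
epsilon_true = ln(1 + 0.031)
epsilon_true = 0.03053


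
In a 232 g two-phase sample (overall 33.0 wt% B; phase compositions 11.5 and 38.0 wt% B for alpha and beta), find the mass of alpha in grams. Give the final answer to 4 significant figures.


f_alpha = (C_beta - C0) / (C_beta - C_alpha)
f_alpha = (38.0 - 33.0) / (38.0 - 11.5) = 0.188679
m_alpha = f_alpha * m_total = 0.188679 * 232 = 43.77 g


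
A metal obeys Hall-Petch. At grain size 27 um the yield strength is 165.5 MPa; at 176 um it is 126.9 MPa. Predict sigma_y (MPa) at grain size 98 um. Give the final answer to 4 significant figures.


sigma_y = sigma0 + k / sqrt(d)
1/sqrt(d1) = 1/sqrt(2.7e-05) = 192.45;  1/sqrt(d2) = 75.3778
k = (sigma1 - sigma2) / (1/sqrt(d1) - 1/sqrt(d2)) = (165.5 - 126.9) / (192.45 - 75.3778) = 0.329711 MPa*m^0.5
sigma0 = sigma1 - k/sqrt(d1) = 165.5 - 0.329711*192.45 = 102.047 MPa
sigma_y(d3) = 102.047 + 0.329711 / sqrt(9.8e-05) = 135.4 MPa


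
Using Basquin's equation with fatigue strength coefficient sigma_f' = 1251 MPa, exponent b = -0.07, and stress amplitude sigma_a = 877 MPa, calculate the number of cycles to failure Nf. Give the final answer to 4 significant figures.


sigma_a = sigma_f' * (2*Nf)^b
2*Nf = (sigma_a / sigma_f')^(1/b)
2*Nf = (877 / 1251)^(1/-0.07)
2*Nf = 159.839
Nf = 79.92 cycles


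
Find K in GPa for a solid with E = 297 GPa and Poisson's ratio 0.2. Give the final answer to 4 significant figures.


K = E / (3*(1-2*nu))
K = 297 / (3*(1-2*0.2))
K = 165 GPa


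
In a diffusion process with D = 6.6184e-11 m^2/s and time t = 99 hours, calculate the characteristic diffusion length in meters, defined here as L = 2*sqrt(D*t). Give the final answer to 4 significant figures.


t = 99 hr = 356400 s
Diffusion length = 2*sqrt(D*t)
= 2*sqrt(6.6184e-11 * 356400)
= 9.713e-03 m


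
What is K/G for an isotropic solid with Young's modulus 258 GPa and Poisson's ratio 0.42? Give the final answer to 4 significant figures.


G = E / (2*(1+nu))
G = 258 / (2*(1+0.42)) = 90.8451 GPa
K = E / (3*(1-2*nu))
K = 258 / (3*(1-2*0.42)) = 537.5 GPa
K/G = 537.5 / 90.8451 = 5.917


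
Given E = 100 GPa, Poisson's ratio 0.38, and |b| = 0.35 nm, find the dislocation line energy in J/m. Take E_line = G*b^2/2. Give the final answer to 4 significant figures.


Step 1: G = E / (2*(1+nu))
G = 100 / (2*(1+0.38)) = 36.2319 GPa = 3.62319e+10 Pa
Step 2: E_line = G*b^2/2
b = 0.35 nm = 3.5e-10 m
E_line = 0.5 * 3.62319e+10 * (3.5e-10)^2 = 2.219e-09 J/m


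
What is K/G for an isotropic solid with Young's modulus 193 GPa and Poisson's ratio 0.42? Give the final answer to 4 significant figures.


G = E / (2*(1+nu))
G = 193 / (2*(1+0.42)) = 67.9577 GPa
K = E / (3*(1-2*nu))
K = 193 / (3*(1-2*0.42)) = 402.083 GPa
K/G = 402.083 / 67.9577 = 5.917


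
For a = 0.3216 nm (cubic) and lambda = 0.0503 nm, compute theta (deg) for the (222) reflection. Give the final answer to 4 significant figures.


d = a / sqrt(h^2+k^2+l^2)
d = 0.3216 / sqrt(12) = 0.0928379 nm
lambda = 2*d*sin(theta)  =>  sin(theta) = lambda / (2*d)
sin(theta) = 0.0503 / (2 * 0.0928379) = 0.270902
theta = 15.72 deg


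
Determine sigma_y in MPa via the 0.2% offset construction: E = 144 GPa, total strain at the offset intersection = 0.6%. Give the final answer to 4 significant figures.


Offset strain = 0.002
Elastic strain at yield = total_strain - offset = 6e-03 - 0.002 = 4e-03
sigma_y = E * elastic_strain = 144000 * 4e-03
sigma_y = 576 MPa


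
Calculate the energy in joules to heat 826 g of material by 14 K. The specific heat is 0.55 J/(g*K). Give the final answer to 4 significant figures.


Q = m * cp * dT
Q = 826 * 0.55 * 14
Q = 6360 J


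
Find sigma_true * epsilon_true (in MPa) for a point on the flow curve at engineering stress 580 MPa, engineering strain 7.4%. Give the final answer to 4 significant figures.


sigma_true = sigma_eng * (1 + epsilon_eng)
sigma_true = 580 * (1 + 0.074) = 622.92 MPa
epsilon_true = ln(1 + epsilon_eng)
epsilon_true = ln(1 + 0.074) = 0.07139
sigma_true * epsilon_true = 622.92 * 0.07139 = 44.47 MPa


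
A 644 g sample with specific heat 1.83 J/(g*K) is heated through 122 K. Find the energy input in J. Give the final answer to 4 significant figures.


Q = m * cp * dT
Q = 644 * 1.83 * 122
Q = 143800 J


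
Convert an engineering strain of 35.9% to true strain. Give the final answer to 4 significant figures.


epsilon_true = ln(1 + epsilon_eng)
epsilon_true = ln(1 + 0.359)
epsilon_true = 0.3067


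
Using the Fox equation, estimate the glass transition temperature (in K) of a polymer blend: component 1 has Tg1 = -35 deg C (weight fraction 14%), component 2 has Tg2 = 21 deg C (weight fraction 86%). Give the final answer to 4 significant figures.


1/Tg = w1/Tg1 + w2/Tg2 (in Kelvin)
Tg1 = 238.15 K, Tg2 = 294.15 K
1/Tg = 0.14/238.15 + 0.86/294.15
Tg = 284.8 K


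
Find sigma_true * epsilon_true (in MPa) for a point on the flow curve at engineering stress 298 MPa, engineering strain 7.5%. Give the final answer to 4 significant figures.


sigma_true = sigma_eng * (1 + epsilon_eng)
sigma_true = 298 * (1 + 0.075) = 320.35 MPa
epsilon_true = ln(1 + epsilon_eng)
epsilon_true = ln(1 + 0.075) = 0.0723207
sigma_true * epsilon_true = 320.35 * 0.0723207 = 23.17 MPa


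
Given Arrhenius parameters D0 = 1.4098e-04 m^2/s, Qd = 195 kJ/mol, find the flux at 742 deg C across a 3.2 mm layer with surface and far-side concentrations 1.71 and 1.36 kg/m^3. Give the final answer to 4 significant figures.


Step 1: D = D0 * exp(-Qd/(R*T))
T = 742 + 273.15 = 1015.15 K
D = 1.4098e-04 * exp(-195e3 / (8.314 * 1015.15)) = 1.30332e-14 m^2/s
Step 2: J = D * (C1 - C2) / dx
J = 1.30332e-14 * (1.71 - 1.36) / 3.2e-03
J = 1.426e-12 kg/(m^2*s)


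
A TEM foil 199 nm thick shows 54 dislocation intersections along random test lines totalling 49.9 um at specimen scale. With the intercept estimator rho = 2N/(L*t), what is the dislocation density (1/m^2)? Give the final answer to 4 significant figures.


rho = 2N / (L * t)
L = 49.9 um = 4.99e-05 m, t = 199 nm = 1.99e-07 m
rho = 2 * 54 / (4.99e-05 * 1.99e-07)
rho = 1.088e+13 1/m^2


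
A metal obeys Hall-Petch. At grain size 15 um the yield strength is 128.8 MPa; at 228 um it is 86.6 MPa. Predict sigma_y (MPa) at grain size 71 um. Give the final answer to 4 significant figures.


sigma_y = sigma0 + k / sqrt(d)
1/sqrt(d1) = 1/sqrt(1.5e-05) = 258.199;  1/sqrt(d2) = 66.2266
k = (sigma1 - sigma2) / (1/sqrt(d1) - 1/sqrt(d2)) = (128.8 - 86.6) / (258.199 - 66.2266) = 0.219823 MPa*m^0.5
sigma0 = sigma1 - k/sqrt(d1) = 128.8 - 0.219823*258.199 = 72.0418 MPa
sigma_y(d3) = 72.0418 + 0.219823 / sqrt(7.1e-05) = 98.13 MPa


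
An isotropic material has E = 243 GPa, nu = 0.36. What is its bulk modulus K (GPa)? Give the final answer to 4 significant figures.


K = E / (3*(1-2*nu))
K = 243 / (3*(1-2*0.36))
K = 289.3 GPa


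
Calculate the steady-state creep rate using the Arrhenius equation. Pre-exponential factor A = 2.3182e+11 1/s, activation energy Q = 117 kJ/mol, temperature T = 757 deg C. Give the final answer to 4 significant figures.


rate = A * exp(-Q / (R*T))
T = 757 + 273.15 = 1030.15 K
rate = 2.3182e+11 * exp(-117e3 / (8.314 * 1030.15))
rate = 270600 1/s


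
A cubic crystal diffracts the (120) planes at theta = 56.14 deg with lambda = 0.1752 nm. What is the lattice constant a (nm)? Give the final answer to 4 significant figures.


d = lambda / (2*sin(theta))
d = 0.1752 / (2*sin(56.14 deg))
d = 0.105491 nm
a = d * sqrt(h^2+k^2+l^2) = 0.105491 * sqrt(5)
a = 0.2359 nm


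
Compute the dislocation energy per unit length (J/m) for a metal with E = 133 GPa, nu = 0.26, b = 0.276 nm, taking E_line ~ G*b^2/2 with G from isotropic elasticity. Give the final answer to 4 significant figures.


Step 1: G = E / (2*(1+nu))
G = 133 / (2*(1+0.26)) = 52.7778 GPa = 5.27778e+10 Pa
Step 2: E_line = G*b^2/2
b = 0.276 nm = 2.76e-10 m
E_line = 0.5 * 5.27778e+10 * (2.76e-10)^2 = 2.01e-09 J/m


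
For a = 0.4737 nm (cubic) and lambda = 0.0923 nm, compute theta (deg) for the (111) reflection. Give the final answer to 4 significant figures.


d = a / sqrt(h^2+k^2+l^2)
d = 0.4737 / sqrt(3) = 0.273491 nm
lambda = 2*d*sin(theta)  =>  sin(theta) = lambda / (2*d)
sin(theta) = 0.0923 / (2 * 0.273491) = 0.168744
theta = 9.715 deg


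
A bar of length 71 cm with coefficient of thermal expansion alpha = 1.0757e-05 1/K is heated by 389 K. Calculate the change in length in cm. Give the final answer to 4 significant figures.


dL = L0 * alpha * dT
dL = 71 * 1.0757e-05 * 389
dL = 0.2971 cm


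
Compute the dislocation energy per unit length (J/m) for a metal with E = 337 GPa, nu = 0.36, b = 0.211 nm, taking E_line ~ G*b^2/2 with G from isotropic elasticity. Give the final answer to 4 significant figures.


Step 1: G = E / (2*(1+nu))
G = 337 / (2*(1+0.36)) = 123.897 GPa = 1.23897e+11 Pa
Step 2: E_line = G*b^2/2
b = 0.211 nm = 2.11e-10 m
E_line = 0.5 * 1.23897e+11 * (2.11e-10)^2 = 2.758e-09 J/m


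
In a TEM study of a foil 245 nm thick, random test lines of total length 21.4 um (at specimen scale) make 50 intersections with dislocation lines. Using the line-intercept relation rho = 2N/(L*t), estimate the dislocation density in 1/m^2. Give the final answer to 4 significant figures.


rho = 2N / (L * t)
L = 21.4 um = 2.14e-05 m, t = 245 nm = 2.45e-07 m
rho = 2 * 50 / (2.14e-05 * 2.45e-07)
rho = 1.907e+13 1/m^2


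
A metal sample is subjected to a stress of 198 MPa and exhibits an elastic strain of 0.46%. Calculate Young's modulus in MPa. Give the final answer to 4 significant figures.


E = sigma / epsilon
epsilon = 0.46% = 4.6e-03
E = 198 / 4.6e-03
E = 43040 MPa


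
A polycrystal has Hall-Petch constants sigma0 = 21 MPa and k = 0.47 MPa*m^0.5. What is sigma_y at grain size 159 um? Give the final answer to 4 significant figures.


sigma_y = sigma0 + k / sqrt(d)
d = 159 um = 1.59e-04 m
sigma_y = 21 + 0.47 / sqrt(1.59e-04)
sigma_y = 58.27 MPa


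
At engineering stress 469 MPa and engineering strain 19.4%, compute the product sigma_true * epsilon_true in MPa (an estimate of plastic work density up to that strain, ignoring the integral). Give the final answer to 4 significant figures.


sigma_true = sigma_eng * (1 + epsilon_eng)
sigma_true = 469 * (1 + 0.194) = 559.986 MPa
epsilon_true = ln(1 + epsilon_eng)
epsilon_true = ln(1 + 0.194) = 0.177309
sigma_true * epsilon_true = 559.986 * 0.177309 = 99.29 MPa


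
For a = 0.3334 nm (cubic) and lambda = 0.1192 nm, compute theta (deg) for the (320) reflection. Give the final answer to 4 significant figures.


d = a / sqrt(h^2+k^2+l^2)
d = 0.3334 / sqrt(13) = 0.0924685 nm
lambda = 2*d*sin(theta)  =>  sin(theta) = lambda / (2*d)
sin(theta) = 0.1192 / (2 * 0.0924685) = 0.644544
theta = 40.13 deg


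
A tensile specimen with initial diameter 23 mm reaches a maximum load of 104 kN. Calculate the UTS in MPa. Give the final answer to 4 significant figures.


A0 = pi*(d/2)^2 = pi*(23/2)^2 = 415.476 mm^2
UTS = F_max / A0 = 104*1000 / 415.476
UTS = 250.3 MPa


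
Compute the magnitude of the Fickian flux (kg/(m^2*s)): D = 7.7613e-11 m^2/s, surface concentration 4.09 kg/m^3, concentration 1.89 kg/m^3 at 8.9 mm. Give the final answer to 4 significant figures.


J = -D * (dC/dx) = D * (C1 - C2) / dx
J = 7.7613e-11 * (4.09 - 1.89) / 8.9e-03
J = 1.919e-08 kg/(m^2*s)


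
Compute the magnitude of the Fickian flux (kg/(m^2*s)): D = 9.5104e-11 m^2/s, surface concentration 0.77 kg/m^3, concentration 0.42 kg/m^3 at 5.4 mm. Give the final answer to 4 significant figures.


J = -D * (dC/dx) = D * (C1 - C2) / dx
J = 9.5104e-11 * (0.77 - 0.42) / 5.4e-03
J = 6.164e-09 kg/(m^2*s)


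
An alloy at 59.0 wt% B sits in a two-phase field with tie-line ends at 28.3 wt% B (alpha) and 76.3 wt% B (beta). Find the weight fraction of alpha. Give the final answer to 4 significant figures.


f_alpha = (C_beta - C0) / (C_beta - C_alpha)
f_alpha = (76.3 - 59.0) / (76.3 - 28.3)
f_alpha = 0.3604


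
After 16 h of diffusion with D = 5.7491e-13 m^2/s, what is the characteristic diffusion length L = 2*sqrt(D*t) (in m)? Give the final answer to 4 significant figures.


t = 16 hr = 57600 s
Diffusion length = 2*sqrt(D*t)
= 2*sqrt(5.7491e-13 * 57600)
= 3.639e-04 m


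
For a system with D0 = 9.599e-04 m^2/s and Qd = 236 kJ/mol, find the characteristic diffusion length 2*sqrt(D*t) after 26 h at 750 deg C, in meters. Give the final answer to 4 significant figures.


Step 1: D = D0 * exp(-Qd/(R*T))
T = 1023.15 K
D = 9.599e-04 * exp(-236e3 / (8.314 * 1023.15)) = 8.57704e-16 m^2/s
Step 2: L = 2*sqrt(D*t)
t = 26 h = 93600 s
L = 2*sqrt(8.57704e-16 * 93600) = 1.792e-05 m


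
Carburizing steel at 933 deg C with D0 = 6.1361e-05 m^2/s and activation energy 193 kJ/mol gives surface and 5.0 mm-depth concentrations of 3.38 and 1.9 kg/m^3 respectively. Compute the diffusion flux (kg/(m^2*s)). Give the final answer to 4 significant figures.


Step 1: D = D0 * exp(-Qd/(R*T))
T = 933 + 273.15 = 1206.15 K
D = 6.1361e-05 * exp(-193e3 / (8.314 * 1206.15)) = 2.68754e-13 m^2/s
Step 2: J = D * (C1 - C2) / dx
J = 2.68754e-13 * (3.38 - 1.9) / 5e-03
J = 7.955e-11 kg/(m^2*s)


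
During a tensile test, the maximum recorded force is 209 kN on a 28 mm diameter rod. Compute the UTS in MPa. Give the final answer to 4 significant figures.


A0 = pi*(d/2)^2 = pi*(28/2)^2 = 615.752 mm^2
UTS = F_max / A0 = 209*1000 / 615.752
UTS = 339.4 MPa


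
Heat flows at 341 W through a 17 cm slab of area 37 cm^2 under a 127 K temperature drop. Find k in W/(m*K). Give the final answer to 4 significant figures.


k = Q*L / (A*dT)
L = 0.17 m, A = 3.7e-03 m^2
k = 341 * 0.17 / (3.7e-03 * 127)
k = 123.4 W/(m*K)


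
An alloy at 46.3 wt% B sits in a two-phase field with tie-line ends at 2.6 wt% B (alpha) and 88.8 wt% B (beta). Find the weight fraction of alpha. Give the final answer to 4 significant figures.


f_alpha = (C_beta - C0) / (C_beta - C_alpha)
f_alpha = (88.8 - 46.3) / (88.8 - 2.6)
f_alpha = 0.493


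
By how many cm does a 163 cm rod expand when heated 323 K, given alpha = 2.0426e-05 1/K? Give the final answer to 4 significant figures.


dL = L0 * alpha * dT
dL = 163 * 2.0426e-05 * 323
dL = 1.075 cm


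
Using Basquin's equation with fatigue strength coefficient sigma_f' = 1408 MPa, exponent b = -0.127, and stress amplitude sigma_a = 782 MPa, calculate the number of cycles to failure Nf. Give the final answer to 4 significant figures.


sigma_a = sigma_f' * (2*Nf)^b
2*Nf = (sigma_a / sigma_f')^(1/b)
2*Nf = (782 / 1408)^(1/-0.127)
2*Nf = 102.563
Nf = 51.28 cycles


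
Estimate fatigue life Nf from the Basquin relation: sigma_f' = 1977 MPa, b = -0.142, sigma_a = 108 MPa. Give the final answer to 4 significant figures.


sigma_a = sigma_f' * (2*Nf)^b
2*Nf = (sigma_a / sigma_f')^(1/b)
2*Nf = (108 / 1977)^(1/-0.142)
2*Nf = 7.78805e+08
Nf = 3.894e+08 cycles


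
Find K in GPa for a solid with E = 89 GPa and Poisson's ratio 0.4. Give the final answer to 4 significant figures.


K = E / (3*(1-2*nu))
K = 89 / (3*(1-2*0.4))
K = 148.3 GPa


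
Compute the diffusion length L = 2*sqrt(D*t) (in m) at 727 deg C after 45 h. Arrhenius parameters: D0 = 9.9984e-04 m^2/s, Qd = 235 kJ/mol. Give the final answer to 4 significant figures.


Step 1: D = D0 * exp(-Qd/(R*T))
T = 1000.15 K
D = 9.9984e-04 * exp(-235e3 / (8.314 * 1000.15)) = 5.32338e-16 m^2/s
Step 2: L = 2*sqrt(D*t)
t = 45 h = 162000 s
L = 2*sqrt(5.32338e-16 * 162000) = 1.857e-05 m


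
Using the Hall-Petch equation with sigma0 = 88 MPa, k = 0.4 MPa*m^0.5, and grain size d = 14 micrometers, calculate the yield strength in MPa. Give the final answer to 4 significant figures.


sigma_y = sigma0 + k / sqrt(d)
d = 14 um = 1.4e-05 m
sigma_y = 88 + 0.4 / sqrt(1.4e-05)
sigma_y = 194.9 MPa


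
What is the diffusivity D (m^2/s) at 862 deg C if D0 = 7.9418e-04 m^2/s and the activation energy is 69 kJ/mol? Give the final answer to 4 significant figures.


D = D0 * exp(-Qd / (R*T))
T = 1135.15 K
D = 7.9418e-04 * exp(-69e3 / (8.314 * 1135.15))
D = 5.305e-07 m^2/s


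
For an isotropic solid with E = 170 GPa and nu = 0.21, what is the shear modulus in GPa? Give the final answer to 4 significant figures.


G = E / (2*(1+nu))
G = 170 / (2*(1+0.21))
G = 70.25 GPa


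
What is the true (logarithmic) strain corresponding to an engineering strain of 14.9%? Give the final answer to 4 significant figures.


epsilon_true = ln(1 + epsilon_eng)
epsilon_true = ln(1 + 0.149)
epsilon_true = 0.1389


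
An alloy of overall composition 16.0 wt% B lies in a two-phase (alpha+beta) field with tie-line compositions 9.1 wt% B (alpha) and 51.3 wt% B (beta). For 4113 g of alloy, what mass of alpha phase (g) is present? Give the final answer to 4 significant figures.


f_alpha = (C_beta - C0) / (C_beta - C_alpha)
f_alpha = (51.3 - 16.0) / (51.3 - 9.1) = 0.836493
m_alpha = f_alpha * m_total = 0.836493 * 4113 = 3440 g


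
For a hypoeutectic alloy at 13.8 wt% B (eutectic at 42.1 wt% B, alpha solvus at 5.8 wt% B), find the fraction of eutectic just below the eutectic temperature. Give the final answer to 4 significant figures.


f_primary = (C_e - C0) / (C_e - C_alpha_max)
f_primary = (42.1 - 13.8) / (42.1 - 5.8)
f_primary = 0.779614
f_eutectic = 1 - 0.779614 = 0.2204


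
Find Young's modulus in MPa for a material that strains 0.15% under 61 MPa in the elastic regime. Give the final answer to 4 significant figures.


E = sigma / epsilon
epsilon = 0.15% = 1.5e-03
E = 61 / 1.5e-03
E = 40670 MPa


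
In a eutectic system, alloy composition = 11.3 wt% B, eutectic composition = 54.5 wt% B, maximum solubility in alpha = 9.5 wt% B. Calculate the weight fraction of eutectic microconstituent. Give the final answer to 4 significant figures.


f_primary = (C_e - C0) / (C_e - C_alpha_max)
f_primary = (54.5 - 11.3) / (54.5 - 9.5)
f_primary = 0.96
f_eutectic = 1 - 0.96 = 0.04


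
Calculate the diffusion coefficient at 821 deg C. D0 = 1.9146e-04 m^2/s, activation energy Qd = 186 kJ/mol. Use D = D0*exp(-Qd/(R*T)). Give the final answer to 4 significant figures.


D = D0 * exp(-Qd / (R*T))
T = 1094.15 K
D = 1.9146e-04 * exp(-186e3 / (8.314 * 1094.15))
D = 2.524e-13 m^2/s


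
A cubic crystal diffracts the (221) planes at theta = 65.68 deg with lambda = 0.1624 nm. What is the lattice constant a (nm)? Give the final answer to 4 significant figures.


d = lambda / (2*sin(theta))
d = 0.1624 / (2*sin(65.68 deg))
d = 0.0891074 nm
a = d * sqrt(h^2+k^2+l^2) = 0.0891074 * sqrt(9)
a = 0.2673 nm


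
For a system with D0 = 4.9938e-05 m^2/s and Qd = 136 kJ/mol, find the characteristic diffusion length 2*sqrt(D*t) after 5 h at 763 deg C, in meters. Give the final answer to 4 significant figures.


Step 1: D = D0 * exp(-Qd/(R*T))
T = 1036.15 K
D = 4.9938e-05 * exp(-136e3 / (8.314 * 1036.15)) = 6.95215e-12 m^2/s
Step 2: L = 2*sqrt(D*t)
t = 5 h = 18000 s
L = 2*sqrt(6.95215e-12 * 18000) = 7.075e-04 m


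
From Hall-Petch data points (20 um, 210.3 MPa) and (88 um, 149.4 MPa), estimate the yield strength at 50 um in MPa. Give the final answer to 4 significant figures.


sigma_y = sigma0 + k / sqrt(d)
1/sqrt(d1) = 1/sqrt(2e-05) = 223.607;  1/sqrt(d2) = 106.6
k = (sigma1 - sigma2) / (1/sqrt(d1) - 1/sqrt(d2)) = (210.3 - 149.4) / (223.607 - 106.6) = 0.520484 MPa*m^0.5
sigma0 = sigma1 - k/sqrt(d1) = 210.3 - 0.520484*223.607 = 93.9162 MPa
sigma_y(d3) = 93.9162 + 0.520484 / sqrt(5e-05) = 167.5 MPa


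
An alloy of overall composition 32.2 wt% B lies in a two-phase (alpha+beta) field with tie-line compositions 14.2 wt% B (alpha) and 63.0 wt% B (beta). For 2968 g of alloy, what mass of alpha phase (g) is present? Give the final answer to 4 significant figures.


f_alpha = (C_beta - C0) / (C_beta - C_alpha)
f_alpha = (63.0 - 32.2) / (63.0 - 14.2) = 0.631148
m_alpha = f_alpha * m_total = 0.631148 * 2968 = 1873 g


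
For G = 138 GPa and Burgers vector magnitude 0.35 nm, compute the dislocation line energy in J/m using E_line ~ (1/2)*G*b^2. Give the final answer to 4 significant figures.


E = G*b^2/2
b = 0.35 nm = 3.5e-10 m
G = 138 GPa = 1.38e+11 Pa
E = 0.5 * 1.38e+11 * (3.5e-10)^2
E = 8.453e-09 J/m


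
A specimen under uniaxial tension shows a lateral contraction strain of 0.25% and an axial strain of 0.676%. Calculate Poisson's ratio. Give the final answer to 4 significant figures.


nu = -epsilon_lat / epsilon_axial
Lateral strain is contraction (negative), so using magnitudes:
nu = 0.25 / 0.676
nu = 0.3698


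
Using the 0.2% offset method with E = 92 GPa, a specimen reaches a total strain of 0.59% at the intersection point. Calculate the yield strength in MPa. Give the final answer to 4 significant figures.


Offset strain = 0.002
Elastic strain at yield = total_strain - offset = 5.9e-03 - 0.002 = 3.9e-03
sigma_y = E * elastic_strain = 92000 * 3.9e-03
sigma_y = 358.8 MPa


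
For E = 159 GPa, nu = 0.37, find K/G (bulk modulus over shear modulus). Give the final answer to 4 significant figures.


G = E / (2*(1+nu))
G = 159 / (2*(1+0.37)) = 58.0292 GPa
K = E / (3*(1-2*nu))
K = 159 / (3*(1-2*0.37)) = 203.846 GPa
K/G = 203.846 / 58.0292 = 3.513


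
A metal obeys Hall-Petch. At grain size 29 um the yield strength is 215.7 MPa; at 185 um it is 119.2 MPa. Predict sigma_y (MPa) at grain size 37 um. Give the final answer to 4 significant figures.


sigma_y = sigma0 + k / sqrt(d)
1/sqrt(d1) = 1/sqrt(2.9e-05) = 185.695;  1/sqrt(d2) = 73.5215
k = (sigma1 - sigma2) / (1/sqrt(d1) - 1/sqrt(d2)) = (215.7 - 119.2) / (185.695 - 73.5215) = 0.860272 MPa*m^0.5
sigma0 = sigma1 - k/sqrt(d1) = 215.7 - 0.860272*185.695 = 55.9516 MPa
sigma_y(d3) = 55.9516 + 0.860272 / sqrt(3.7e-05) = 197.4 MPa


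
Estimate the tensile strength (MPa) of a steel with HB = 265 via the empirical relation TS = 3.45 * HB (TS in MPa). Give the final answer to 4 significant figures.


TS (MPa) = 3.45 * HB
TS = 3.45 * 265
TS = 914.3 MPa


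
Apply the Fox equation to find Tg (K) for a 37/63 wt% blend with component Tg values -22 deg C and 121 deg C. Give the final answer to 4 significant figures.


1/Tg = w1/Tg1 + w2/Tg2 (in Kelvin)
Tg1 = 251.15 K, Tg2 = 394.15 K
1/Tg = 0.37/251.15 + 0.63/394.15
Tg = 325.6 K


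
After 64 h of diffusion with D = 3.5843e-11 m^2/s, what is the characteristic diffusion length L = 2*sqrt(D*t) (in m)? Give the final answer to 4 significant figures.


t = 64 hr = 230400 s
Diffusion length = 2*sqrt(D*t)
= 2*sqrt(3.5843e-11 * 230400)
= 5.747e-03 m


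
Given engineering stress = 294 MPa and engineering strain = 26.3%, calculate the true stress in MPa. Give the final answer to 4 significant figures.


sigma_true = sigma_eng * (1 + epsilon_eng)
sigma_true = 294 * (1 + 0.263)
sigma_true = 371.3 MPa


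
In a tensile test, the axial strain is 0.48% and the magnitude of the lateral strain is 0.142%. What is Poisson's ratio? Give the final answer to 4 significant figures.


nu = -epsilon_lat / epsilon_axial
Lateral strain is contraction (negative), so using magnitudes:
nu = 0.142 / 0.48
nu = 0.2958
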